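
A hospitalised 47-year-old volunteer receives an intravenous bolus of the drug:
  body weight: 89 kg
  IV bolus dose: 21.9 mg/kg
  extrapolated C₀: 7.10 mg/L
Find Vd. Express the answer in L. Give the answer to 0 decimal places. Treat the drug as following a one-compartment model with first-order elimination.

Dose = 21.9 × 89 = 1949 mg
Vd = Dose / C₀ = 1949 / 7.10 = 274.5 L

275 L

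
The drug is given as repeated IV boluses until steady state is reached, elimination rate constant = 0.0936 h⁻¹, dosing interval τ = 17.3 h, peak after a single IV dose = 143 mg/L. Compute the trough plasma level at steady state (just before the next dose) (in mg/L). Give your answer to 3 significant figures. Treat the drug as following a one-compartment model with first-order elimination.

35.3 mg/L

e^(−kτ) = e^(−0.09360 × 17.3) = 0.1980
Accumulation ratio R = 1 / (1 − e^(−kτ)) = 1 / (1 − 0.1980) = 1.247
Steady-state trough = C₀ × R × e^(−kτ) = 143 × 1.247 × 0.1980 = 35.31 mg/L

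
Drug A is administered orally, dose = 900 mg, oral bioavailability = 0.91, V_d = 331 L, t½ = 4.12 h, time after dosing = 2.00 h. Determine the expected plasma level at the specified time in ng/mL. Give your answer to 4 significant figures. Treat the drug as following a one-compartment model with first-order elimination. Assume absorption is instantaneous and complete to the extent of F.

1767 ng/mL

Amount reaching circulation = F × Dose = 0.91 × 900.0 = 819.0 mg
C₀ = F·Dose / Vd = 819.0 / 331 = 2.474 mg/L
k = ln2 / t½ = 0.693147 / 4.12 = 0.1682 h⁻¹
C = C₀ · e^(−k·t) = 2.474 × e^(−0.1682 × 2.00)
  = 2.474 × 0.7143 = 1.767 mg/L
Convert: 1.767 mg/L × 1000 = 1767 ng/mL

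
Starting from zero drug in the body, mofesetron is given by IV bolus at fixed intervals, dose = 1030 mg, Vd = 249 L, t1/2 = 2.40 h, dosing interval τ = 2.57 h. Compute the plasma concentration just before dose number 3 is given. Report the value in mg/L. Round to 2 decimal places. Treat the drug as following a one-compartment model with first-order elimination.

C₀ per dose = Dose / Vd = 1030 / 249 = 4.137 mg/L
k = ln2 / t½ = 0.693147 / 2.40 = 0.2888 h⁻¹
Fraction remaining after one interval: r = e^(−kτ) = e^(−0.2888 × 2.57) = 0.4761
Before dose 3, 2 doses have been given (aged 1τ, 2τ).
C_trough = C₀ × (r + r²) = 4.137 × (0.4761 + 0.2267) = 2.907 mg/L

2.91 mg/L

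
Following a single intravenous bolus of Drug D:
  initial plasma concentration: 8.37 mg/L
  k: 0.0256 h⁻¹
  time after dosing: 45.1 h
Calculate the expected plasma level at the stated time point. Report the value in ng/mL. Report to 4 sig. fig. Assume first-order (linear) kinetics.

2638 ng/mL

C = C₀ · e^(−k·t) = 8.370 × e^(−0.02560 × 45.1)
  = 8.370 × 0.3152 = 2.638 mg/L
Convert: 2.638 mg/L × 1000 = 2638 ng/mL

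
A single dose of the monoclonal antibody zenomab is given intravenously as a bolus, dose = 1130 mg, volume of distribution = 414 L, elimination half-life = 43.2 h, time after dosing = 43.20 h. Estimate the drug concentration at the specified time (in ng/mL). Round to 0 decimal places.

C₀ = Dose / Vd = 1130 / 414 = 2.729 mg/L
k = ln2 / t½ = 0.693147 / 43.2 = 0.01605 h⁻¹
t / t½ = 43.20 / 43.2 = 1 half-lives
C = C₀ × (1/2)^1 = 2.729 × 0.5000 = 1.365 mg/L
Convert: 1.365 mg/L × 1000 = 1365 ng/mL

1365 ng/mL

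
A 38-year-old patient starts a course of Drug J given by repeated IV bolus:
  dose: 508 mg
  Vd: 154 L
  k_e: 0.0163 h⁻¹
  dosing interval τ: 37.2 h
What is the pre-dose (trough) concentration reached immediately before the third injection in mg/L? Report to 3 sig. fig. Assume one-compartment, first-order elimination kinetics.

2.78 mg/L

C₀ per dose = Dose / Vd = 508 / 154 = 3.299 mg/L
Fraction remaining after one interval: r = e^(−kτ) = e^(−0.01630 × 37.2) = 0.5453
Before dose 3, 2 doses have been given (aged 1τ, 2τ).
C_trough = C₀ × (r + r²) = 3.299 × (0.5453 + 0.2974) = 2.780 mg/L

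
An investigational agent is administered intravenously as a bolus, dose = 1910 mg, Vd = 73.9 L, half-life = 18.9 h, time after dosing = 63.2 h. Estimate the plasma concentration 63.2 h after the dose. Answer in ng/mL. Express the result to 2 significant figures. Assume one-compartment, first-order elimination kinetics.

C₀ = Dose / Vd = 1910 / 73.9 = 25.85 mg/L
k = ln2 / t½ = 0.693147 / 18.9 = 0.03667 h⁻¹
C = C₀ · e^(−k·t) = 25.85 × e^(−0.03667 × 63.2)
  = 25.85 × 0.09852 = 2.547 mg/L
Convert: 2.547 mg/L × 1000 = 2547 ng/mL

2500 ng/mL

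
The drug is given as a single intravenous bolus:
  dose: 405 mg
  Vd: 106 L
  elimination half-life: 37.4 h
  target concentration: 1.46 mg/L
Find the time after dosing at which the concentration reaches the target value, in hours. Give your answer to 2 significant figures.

52 h

C₀ = Dose / Vd = 405.0 / 106 = 3.821 mg/L
k = ln2 / t½ = 0.693147 / 37.4 = 0.01853 h⁻¹
t = ln(C₀ / C) / k = ln(3.821 / 1.46) / 0.01853
  = ln(2.617) / 0.01853 = 0.9620 / 0.01853 = 51.92 h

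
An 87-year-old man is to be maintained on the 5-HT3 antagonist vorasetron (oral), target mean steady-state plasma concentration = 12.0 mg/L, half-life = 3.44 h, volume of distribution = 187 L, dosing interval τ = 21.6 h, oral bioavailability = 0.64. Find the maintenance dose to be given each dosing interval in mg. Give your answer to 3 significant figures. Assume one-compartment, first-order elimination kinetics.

15300 mg

k = ln2 / t½ = 0.693147 / 3.44 = 0.2015 h⁻¹
CL = k × Vd = 0.2015 × 187 = 37.68 L/h
At steady state, F × (Dose/τ) = Css × CL.
Dose = Css × CL × τ / F = 12.0 × 37.68 × 21.6 / 0.64 = 15260 mg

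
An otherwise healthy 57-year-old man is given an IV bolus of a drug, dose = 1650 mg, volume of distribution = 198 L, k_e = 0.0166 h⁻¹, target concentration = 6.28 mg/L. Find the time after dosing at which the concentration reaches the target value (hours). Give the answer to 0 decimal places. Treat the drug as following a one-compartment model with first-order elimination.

C₀ = Dose / Vd = 1650 / 198 = 8.333 mg/L
t = ln(C₀ / C) / k = ln(8.333 / 6.28) / 0.01660
  = ln(1.327) / 0.01660 = 0.2829 / 0.01660 = 17.04 h

17 h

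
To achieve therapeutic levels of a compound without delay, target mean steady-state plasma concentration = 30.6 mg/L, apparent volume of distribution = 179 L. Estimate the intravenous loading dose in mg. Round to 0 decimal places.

LD = Css × Vd = 30.6 × 179 = 5477 mg

5477 mg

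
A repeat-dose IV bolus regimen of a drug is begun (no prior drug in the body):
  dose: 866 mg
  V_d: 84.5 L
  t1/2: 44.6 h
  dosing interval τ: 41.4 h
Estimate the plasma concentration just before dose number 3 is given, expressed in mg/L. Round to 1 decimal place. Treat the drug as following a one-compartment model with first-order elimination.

8.2 mg/L

C₀ per dose = Dose / Vd = 866 / 84.5 = 10.25 mg/L
k = ln2 / t½ = 0.693147 / 44.6 = 0.01554 h⁻¹
Fraction remaining after one interval: r = e^(−kτ) = e^(−0.01554 × 41.4) = 0.5255
Before dose 3, 2 doses have been given (aged 1τ, 2τ).
C_trough = C₀ × (r + r²) = 10.25 × (0.5255 + 0.2762) = 8.217 mg/L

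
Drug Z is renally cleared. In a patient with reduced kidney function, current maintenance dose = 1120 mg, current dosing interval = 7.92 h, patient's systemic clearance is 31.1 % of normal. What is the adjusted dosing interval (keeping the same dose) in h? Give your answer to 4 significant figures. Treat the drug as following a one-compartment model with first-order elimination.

25.47 h

To keep the same average steady-state level, dosing rate must scale with clearance.
CL ratio = 31.1 / 100 = 0.3110
New interval (same dose) = 7.92 / 0.3110 = 25.47 h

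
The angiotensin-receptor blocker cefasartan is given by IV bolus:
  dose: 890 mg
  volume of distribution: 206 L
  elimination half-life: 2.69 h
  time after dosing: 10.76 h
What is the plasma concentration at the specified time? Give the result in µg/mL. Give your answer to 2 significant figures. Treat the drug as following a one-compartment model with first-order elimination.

C₀ = Dose / Vd = 890.0 / 206 = 4.320 mg/L
k = ln2 / t½ = 0.693147 / 2.69 = 0.2577 h⁻¹
t / t½ = 10.76 / 2.69 = 4 half-lives
C = C₀ × (1/2)^4 = 4.320 × 0.06250 = 0.2700 mg/L
(0.2700 mg/L = 0.2700 µg/mL)

0.27 µg/mL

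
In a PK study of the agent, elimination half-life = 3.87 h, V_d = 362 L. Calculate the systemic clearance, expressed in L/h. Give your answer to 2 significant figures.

k = ln2 / t½ = 0.693147 / 3.87 = 0.1791 h⁻¹
CL = k × Vd = 0.1791 × 362 = 64.83 L/h

65 L/h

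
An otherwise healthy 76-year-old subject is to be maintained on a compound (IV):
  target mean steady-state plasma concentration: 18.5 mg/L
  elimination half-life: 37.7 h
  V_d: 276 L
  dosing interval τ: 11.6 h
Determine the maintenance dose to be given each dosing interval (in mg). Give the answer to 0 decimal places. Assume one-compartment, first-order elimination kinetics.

k = ln2 / t½ = 0.693147 / 37.7 = 0.01839 h⁻¹
CL = k × Vd = 0.01839 × 276 = 5.076 L/h
At steady state, Dose/τ = Css × CL.
Dose = Css × CL × τ = 18.5 × 5.076 × 11.6 = 1089 mg

1089 mg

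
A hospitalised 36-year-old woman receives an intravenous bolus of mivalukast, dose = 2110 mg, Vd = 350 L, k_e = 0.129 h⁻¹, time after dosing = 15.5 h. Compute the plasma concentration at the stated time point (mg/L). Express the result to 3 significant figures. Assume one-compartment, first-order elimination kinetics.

0.816 mg/L

C₀ = Dose / Vd = 2110 / 350 = 6.029 mg/L
C = C₀ · e^(−k·t) = 6.029 × e^(−0.1290 × 15.5)
  = 6.029 × 0.1354 = 0.8163 mg/L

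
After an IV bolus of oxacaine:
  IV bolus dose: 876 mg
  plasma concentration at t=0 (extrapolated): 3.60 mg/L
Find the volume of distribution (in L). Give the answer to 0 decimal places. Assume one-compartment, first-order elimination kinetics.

Vd = Dose / C₀ = 876.0 / 3.60 = 243.3 L

243 L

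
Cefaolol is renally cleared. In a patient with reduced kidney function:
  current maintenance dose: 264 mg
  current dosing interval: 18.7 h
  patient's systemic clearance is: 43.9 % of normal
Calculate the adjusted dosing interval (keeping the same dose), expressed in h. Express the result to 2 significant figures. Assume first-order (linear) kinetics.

43 h

To keep the same average steady-state level, dosing rate must scale with clearance.
CL ratio = 43.9 / 100 = 0.4390
New interval (same dose) = 18.7 / 0.4390 = 42.60 h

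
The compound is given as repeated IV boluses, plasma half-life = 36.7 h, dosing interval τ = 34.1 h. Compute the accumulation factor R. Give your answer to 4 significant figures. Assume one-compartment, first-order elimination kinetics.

k = ln2 / t½ = 0.693147 / 36.7 = 0.01889 h⁻¹
e^(−kτ) = e^(−0.01889 × 34.1) = 0.5251
Accumulation ratio R = 1 / (1 − e^(−kτ)) = 1 / (1 − 0.5251) = 2.106

2.106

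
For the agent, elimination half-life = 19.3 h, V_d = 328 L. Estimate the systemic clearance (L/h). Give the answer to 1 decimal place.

11.8 L/h

k = ln2 / t½ = 0.693147 / 19.3 = 0.03591 h⁻¹
CL = k × Vd = 0.03591 × 328 = 11.78 L/h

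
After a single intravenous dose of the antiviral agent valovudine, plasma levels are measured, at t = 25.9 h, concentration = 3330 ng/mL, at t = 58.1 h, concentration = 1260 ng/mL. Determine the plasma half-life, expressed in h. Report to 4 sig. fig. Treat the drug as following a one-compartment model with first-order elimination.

k = ln(C₁/C₂) / (t₂ − t₁) = ln(3330/1260) / (58.1 − 25.9)
  = 0.9719 / 32.20 = 0.03018 h⁻¹
t½ = ln2 / k = 0.693147 / 0.03018 = 22.97 h

22.97 h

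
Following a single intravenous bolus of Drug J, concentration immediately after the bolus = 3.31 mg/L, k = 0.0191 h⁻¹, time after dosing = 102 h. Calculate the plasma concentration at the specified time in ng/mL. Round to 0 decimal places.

C = C₀ · e^(−k·t) = 3.310 × e^(−0.01910 × 102)
  = 3.310 × 0.1425 = 0.4717 mg/L
Convert: 0.4717 mg/L × 1000 = 471.7 ng/mL

472 ng/mL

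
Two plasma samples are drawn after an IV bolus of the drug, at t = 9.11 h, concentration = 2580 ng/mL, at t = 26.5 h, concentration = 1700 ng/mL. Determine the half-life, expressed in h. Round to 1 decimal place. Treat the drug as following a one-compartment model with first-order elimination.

28.9 h

k = ln(C₁/C₂) / (t₂ − t₁) = ln(2580/1700) / (26.5 − 9.11)
  = 0.4172 / 17.39 = 0.02399 h⁻¹
t½ = ln2 / k = 0.693147 / 0.02399 = 28.89 h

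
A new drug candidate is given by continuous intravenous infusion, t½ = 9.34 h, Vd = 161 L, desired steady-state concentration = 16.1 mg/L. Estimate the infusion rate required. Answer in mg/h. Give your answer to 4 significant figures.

192.4 mg/h

k = ln2 / t½ = 0.693147 / 9.34 = 0.07421 h⁻¹
CL = k × Vd = 0.07421 × 161 = 11.95 L/h
At steady state, infusion rate R₀ = Css × CL = 16.1 × 11.95 = 192.4 mg/h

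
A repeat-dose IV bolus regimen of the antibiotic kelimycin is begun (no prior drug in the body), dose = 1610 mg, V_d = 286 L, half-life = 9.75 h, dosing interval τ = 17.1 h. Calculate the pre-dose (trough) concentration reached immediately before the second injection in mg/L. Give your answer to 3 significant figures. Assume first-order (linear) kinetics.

C₀ per dose = Dose / Vd = 1610 / 286 = 5.629 mg/L
k = ln2 / t½ = 0.693147 / 9.75 = 0.07109 h⁻¹
Fraction remaining after one interval: r = e^(−kτ) = e^(−0.07109 × 17.1) = 0.2965
Before dose 2, 1 dose has been given (aged 1τ).
C_trough = C₀ × r = 5.629 × 0.2965 = 1.669 mg/L

1.67 mg/L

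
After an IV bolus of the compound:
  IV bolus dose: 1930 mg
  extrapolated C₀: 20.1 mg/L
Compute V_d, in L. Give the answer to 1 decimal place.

Vd = Dose / C₀ = 1930 / 20.1 = 96.02 L

96.0 L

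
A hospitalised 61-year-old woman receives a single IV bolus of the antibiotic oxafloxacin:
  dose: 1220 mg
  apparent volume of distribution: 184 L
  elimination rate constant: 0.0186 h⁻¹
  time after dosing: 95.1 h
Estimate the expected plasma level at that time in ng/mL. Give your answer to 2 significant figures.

C₀ = Dose / Vd = 1220 / 184 = 6.630 mg/L
C = C₀ · e^(−k·t) = 6.630 × e^(−0.01860 × 95.1)
  = 6.630 × 0.1705 = 1.130 mg/L
Convert: 1.130 mg/L × 1000 = 1130 ng/mL

1100 ng/mL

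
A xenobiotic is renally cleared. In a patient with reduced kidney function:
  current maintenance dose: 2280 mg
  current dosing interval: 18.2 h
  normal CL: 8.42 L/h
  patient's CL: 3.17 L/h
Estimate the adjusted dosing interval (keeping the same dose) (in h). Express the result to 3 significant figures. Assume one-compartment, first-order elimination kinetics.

To keep the same average steady-state level, dosing rate must scale with clearance.
CL ratio = 3.17 / 8.42 = 0.3765
New interval (same dose) = 18.2 / 0.3765 = 48.34 h

48.3 h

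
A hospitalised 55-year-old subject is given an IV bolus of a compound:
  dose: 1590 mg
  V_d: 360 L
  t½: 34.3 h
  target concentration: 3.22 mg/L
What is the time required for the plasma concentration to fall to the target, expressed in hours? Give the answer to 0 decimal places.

C₀ = Dose / Vd = 1590 / 360 = 4.417 mg/L
k = ln2 / t½ = 0.693147 / 34.3 = 0.02021 h⁻¹
t = ln(C₀ / C) / k = ln(4.417 / 3.22) / 0.02021
  = ln(1.372) / 0.02021 = 0.3163 / 0.02021 = 15.65 h

16 h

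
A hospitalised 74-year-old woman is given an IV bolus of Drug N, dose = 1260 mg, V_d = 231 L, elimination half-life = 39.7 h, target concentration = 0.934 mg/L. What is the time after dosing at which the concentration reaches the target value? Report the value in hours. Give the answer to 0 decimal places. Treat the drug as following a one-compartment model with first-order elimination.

101 h

C₀ = Dose / Vd = 1260 / 231 = 5.455 mg/L
k = ln2 / t½ = 0.693147 / 39.7 = 0.01746 h⁻¹
t = ln(C₀ / C) / k = ln(5.455 / 0.934) / 0.01746
  = ln(5.840) / 0.01746 = 1.765 / 0.01746 = 101.1 h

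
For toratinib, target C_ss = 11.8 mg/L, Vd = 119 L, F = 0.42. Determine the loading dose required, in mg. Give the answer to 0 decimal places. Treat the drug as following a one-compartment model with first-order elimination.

LD = Css × Vd / F = 11.8 × 119 / 0.42 = 3343 mg

3343 mg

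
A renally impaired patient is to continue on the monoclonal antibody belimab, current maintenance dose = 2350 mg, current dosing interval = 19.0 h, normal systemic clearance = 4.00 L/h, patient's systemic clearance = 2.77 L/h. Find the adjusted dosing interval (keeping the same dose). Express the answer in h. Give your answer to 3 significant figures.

To keep the same average steady-state level, dosing rate must scale with clearance.
CL ratio = 2.77 / 4.00 = 0.6925
New interval (same dose) = 19.0 / 0.6925 = 27.44 h

27.4 h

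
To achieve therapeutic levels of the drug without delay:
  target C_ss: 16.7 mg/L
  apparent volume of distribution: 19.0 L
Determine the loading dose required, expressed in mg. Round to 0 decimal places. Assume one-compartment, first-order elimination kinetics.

317 mg

LD = Css × Vd = 16.7 × 19.0 = 317.3 mg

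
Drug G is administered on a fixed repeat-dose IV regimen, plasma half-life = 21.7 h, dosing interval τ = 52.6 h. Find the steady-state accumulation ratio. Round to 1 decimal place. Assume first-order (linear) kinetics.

k = ln2 / t½ = 0.693147 / 21.7 = 0.03194 h⁻¹
e^(−kτ) = e^(−0.03194 × 52.6) = 0.1864
Accumulation ratio R = 1 / (1 − e^(−kτ)) = 1 / (1 − 0.1864) = 1.229

1.2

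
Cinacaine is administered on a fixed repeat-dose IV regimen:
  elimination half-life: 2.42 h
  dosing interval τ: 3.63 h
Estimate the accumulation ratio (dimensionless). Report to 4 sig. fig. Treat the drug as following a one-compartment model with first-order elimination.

k = ln2 / t½ = 0.693147 / 2.42 = 0.2864 h⁻¹
e^(−kτ) = e^(−0.2864 × 3.63) = 0.3536
Accumulation ratio R = 1 / (1 − e^(−kτ)) = 1 / (1 − 0.3536) = 1.547

1.547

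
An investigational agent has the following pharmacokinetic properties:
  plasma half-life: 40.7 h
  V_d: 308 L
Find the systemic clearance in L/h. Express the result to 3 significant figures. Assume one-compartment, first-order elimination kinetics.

k = ln2 / t½ = 0.693147 / 40.7 = 0.01703 h⁻¹
CL = k × Vd = 0.01703 × 308 = 5.245 L/h

5.25 L/h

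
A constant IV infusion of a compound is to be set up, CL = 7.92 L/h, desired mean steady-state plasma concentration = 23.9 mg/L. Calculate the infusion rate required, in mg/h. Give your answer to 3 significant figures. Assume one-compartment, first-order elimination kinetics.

At steady state, infusion rate R₀ = Css × CL = 23.9 × 7.920 = 189.3 mg/h

189 mg/h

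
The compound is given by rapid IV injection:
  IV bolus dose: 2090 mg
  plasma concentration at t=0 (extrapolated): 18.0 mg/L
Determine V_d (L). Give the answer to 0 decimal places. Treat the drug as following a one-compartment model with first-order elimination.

Vd = Dose / C₀ = 2090 / 18.0 = 116.1 L

116 L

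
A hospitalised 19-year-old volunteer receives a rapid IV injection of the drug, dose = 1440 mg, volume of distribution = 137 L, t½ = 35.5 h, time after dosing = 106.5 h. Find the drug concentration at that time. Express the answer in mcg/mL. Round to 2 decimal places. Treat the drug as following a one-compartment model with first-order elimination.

1.31 mcg/mL

C₀ = Dose / Vd = 1440 / 137 = 10.51 mg/L
k = ln2 / t½ = 0.693147 / 35.5 = 0.01953 h⁻¹
t / t½ = 106.5 / 35.5 = 3 half-lives
C = C₀ × (1/2)^3 = 10.51 × 0.1250 = 1.314 mg/L
(1.314 mg/L = 1.314 mcg/mL)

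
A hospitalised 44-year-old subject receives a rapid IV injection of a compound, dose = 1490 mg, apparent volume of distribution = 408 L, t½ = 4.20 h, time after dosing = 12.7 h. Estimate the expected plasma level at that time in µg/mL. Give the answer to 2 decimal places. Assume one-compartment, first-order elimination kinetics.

C₀ = Dose / Vd = 1490 / 408 = 3.652 mg/L
k = ln2 / t½ = 0.693147 / 4.20 = 0.1650 h⁻¹
C = C₀ · e^(−k·t) = 3.652 × e^(−0.1650 × 12.7)
  = 3.652 × 0.1230 = 0.4492 mg/L
(0.4492 mg/L = 0.4492 µg/mL)

0.45 µg/mL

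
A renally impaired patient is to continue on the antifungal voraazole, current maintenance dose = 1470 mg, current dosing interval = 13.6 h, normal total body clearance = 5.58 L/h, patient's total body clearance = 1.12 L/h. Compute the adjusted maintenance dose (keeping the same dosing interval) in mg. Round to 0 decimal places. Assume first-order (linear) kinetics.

To keep the same average steady-state level, dosing rate must scale with clearance.
CL ratio = 1.12 / 5.58 = 0.2007
New dose (same interval) = 1470 × 0.2007 = 295.0 mg

295 mg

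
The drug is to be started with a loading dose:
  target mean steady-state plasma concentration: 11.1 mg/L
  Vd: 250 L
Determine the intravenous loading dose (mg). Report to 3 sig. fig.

LD = Css × Vd = 11.1 × 250 = 2775 mg

2780 mg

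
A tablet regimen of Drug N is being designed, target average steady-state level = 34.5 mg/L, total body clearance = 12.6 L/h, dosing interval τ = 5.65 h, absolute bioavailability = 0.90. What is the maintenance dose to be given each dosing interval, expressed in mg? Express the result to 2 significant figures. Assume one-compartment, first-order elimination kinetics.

At steady state, F × (Dose/τ) = Css × CL.
Dose = Css × CL × τ / F = 34.5 × 12.60 × 5.65 / 0.90 = 2729 mg

2700 mg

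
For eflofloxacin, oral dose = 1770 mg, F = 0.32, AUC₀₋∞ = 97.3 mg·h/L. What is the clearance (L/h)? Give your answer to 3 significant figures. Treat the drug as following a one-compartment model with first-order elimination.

5.82 L/h

CL = F·Dose / AUC = 0.32 × 1770 / 97.3 = 5.821 L/h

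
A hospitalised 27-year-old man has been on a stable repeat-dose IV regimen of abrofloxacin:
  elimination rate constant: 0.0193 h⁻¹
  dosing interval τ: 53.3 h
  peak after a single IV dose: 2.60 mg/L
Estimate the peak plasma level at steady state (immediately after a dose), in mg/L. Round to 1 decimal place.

e^(−kτ) = e^(−0.01930 × 53.3) = 0.3575
Accumulation ratio R = 1 / (1 − e^(−kτ)) = 1 / (1 − 0.3575) = 1.556
Steady-state peak = C₀ × R = 2.60 × 1.556 = 4.046 mg/L

4.0 mg/L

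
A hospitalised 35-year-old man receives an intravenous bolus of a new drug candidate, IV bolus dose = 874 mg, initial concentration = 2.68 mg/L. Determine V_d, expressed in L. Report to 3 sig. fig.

Vd = Dose / C₀ = 874.0 / 2.68 = 326.1 L

326 L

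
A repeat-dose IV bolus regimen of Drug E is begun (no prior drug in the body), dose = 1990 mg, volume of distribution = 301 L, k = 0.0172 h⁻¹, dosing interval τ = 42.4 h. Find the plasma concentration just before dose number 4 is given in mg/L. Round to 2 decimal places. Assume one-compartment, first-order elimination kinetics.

C₀ per dose = Dose / Vd = 1990 / 301 = 6.611 mg/L
Fraction remaining after one interval: r = e^(−kτ) = e^(−0.01720 × 42.4) = 0.4823
Before dose 4, 3 doses have been given (aged 1τ, 2τ, 3τ).
C_trough = C₀ × (r + r² + … + r^3) = C₀ × r(1−r^3)/(1−r)
        = 6.611 × 0.4823 × (1 − 0.1122) / (1 − 0.4823) = 5.468 mg/L

5.47 mg/L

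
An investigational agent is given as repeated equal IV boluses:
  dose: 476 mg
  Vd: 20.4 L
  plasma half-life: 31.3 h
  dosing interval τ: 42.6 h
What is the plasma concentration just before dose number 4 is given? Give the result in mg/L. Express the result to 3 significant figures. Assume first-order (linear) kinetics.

C₀ per dose = Dose / Vd = 476 / 20.4 = 23.33 mg/L
k = ln2 / t½ = 0.693147 / 31.3 = 0.02215 h⁻¹
Fraction remaining after one interval: r = e^(−kτ) = e^(−0.02215 × 42.6) = 0.3892
Before dose 4, 3 doses have been given (aged 1τ, 2τ, 3τ).
C_trough = C₀ × (r + r² + … + r^3) = C₀ × r(1−r^3)/(1−r)
        = 23.33 × 0.3892 × (1 − 0.05895) / (1 − 0.3892) = 13.99 mg/L

14.0 mg/L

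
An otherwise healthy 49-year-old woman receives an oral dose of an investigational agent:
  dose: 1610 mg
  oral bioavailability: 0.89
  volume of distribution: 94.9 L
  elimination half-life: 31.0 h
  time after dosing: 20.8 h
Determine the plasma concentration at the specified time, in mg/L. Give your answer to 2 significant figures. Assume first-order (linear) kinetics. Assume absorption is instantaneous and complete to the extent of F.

9.5 mg/L

Amount reaching circulation = F × Dose = 0.89 × 1610 = 1433 mg
C₀ = F·Dose / Vd = 1433 / 94.9 = 15.10 mg/L
k = ln2 / t½ = 0.693147 / 31.0 = 0.02236 h⁻¹
C = C₀ · e^(−k·t) = 15.10 × e^(−0.02236 × 20.8)
  = 15.10 × 0.6281 = 9.484 mg/L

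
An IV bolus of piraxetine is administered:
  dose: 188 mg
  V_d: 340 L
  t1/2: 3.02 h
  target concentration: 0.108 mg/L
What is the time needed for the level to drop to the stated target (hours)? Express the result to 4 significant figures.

7.115 h

C₀ = Dose / Vd = 188.0 / 340 = 0.5529 mg/L
k = ln2 / t½ = 0.693147 / 3.02 = 0.2295 h⁻¹
t = ln(C₀ / C) / k = ln(0.5529 / 0.108) / 0.2295
  = ln(5.119) / 0.2295 = 1.633 / 0.2295 = 7.115 h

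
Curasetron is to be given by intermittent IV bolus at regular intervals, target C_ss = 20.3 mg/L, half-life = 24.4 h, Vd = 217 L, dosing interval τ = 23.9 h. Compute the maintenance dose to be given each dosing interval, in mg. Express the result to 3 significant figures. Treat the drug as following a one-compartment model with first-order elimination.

2990 mg

k = ln2 / t½ = 0.693147 / 24.4 = 0.02841 h⁻¹
CL = k × Vd = 0.02841 × 217 = 6.165 L/h
At steady state, Dose/τ = Css × CL.
Dose = Css × CL × τ = 20.3 × 6.165 × 23.9 = 2991 mg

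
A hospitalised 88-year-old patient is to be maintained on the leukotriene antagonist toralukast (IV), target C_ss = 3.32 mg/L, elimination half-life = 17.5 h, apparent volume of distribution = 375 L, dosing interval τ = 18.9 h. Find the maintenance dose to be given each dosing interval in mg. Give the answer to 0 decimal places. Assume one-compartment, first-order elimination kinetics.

932 mg

k = ln2 / t½ = 0.693147 / 17.5 = 0.03961 h⁻¹
CL = k × Vd = 0.03961 × 375 = 14.85 L/h
At steady state, Dose/τ = Css × CL.
Dose = Css × CL × τ = 3.32 × 14.85 × 18.9 = 931.8 mg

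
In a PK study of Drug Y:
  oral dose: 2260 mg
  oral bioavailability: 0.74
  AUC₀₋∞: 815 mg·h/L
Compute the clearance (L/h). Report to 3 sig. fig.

CL = F·Dose / AUC = 0.74 × 2260 / 815 = 2.052 L/h

2.05 L/h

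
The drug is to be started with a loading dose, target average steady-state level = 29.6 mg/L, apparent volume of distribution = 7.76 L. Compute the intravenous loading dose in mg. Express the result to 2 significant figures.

230 mg

LD = Css × Vd = 29.6 × 7.76 = 229.7 mg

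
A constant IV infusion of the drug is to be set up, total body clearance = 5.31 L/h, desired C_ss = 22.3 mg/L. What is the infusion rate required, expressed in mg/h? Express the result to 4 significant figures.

118.4 mg/h

At steady state, infusion rate R₀ = Css × CL = 22.3 × 5.310 = 118.4 mg/h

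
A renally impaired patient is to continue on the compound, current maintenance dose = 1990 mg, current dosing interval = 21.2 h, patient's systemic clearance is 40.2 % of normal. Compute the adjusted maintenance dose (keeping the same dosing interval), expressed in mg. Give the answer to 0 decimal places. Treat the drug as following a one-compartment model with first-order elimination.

To keep the same average steady-state level, dosing rate must scale with clearance.
CL ratio = 40.2 / 100 = 0.4020
New dose (same interval) = 1990 × 0.4020 = 800.0 mg

800 mg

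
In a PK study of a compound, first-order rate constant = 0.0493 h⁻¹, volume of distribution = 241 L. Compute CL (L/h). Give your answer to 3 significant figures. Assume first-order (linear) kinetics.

11.9 L/h

CL = k × Vd = 0.0493 × 241 = 11.88 L/h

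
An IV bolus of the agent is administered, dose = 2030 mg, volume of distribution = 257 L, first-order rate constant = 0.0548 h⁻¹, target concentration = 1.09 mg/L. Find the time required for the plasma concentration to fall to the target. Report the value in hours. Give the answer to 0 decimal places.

C₀ = Dose / Vd = 2030 / 257 = 7.899 mg/L
t = ln(C₀ / C) / k = ln(7.899 / 1.09) / 0.05480
  = ln(7.247) / 0.05480 = 1.981 / 0.05480 = 36.15 h

36 h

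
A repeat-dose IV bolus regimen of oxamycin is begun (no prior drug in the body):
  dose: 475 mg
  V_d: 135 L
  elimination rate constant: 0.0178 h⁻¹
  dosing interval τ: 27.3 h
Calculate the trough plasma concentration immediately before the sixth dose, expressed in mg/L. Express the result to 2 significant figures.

5.1 mg/L

C₀ per dose = Dose / Vd = 475 / 135 = 3.519 mg/L
Fraction remaining after one interval: r = e^(−kτ) = e^(−0.01780 × 27.3) = 0.6151
Before dose 6, 5 doses have been given (aged 1τ, 2τ, 3τ, 4τ, 5τ).
C_trough = C₀ × (r + r² + … + r^5) = C₀ × r(1−r^5)/(1−r)
        = 3.519 × 0.6151 × (1 − 0.08805) / (1 − 0.6151) = 5.128 mg/L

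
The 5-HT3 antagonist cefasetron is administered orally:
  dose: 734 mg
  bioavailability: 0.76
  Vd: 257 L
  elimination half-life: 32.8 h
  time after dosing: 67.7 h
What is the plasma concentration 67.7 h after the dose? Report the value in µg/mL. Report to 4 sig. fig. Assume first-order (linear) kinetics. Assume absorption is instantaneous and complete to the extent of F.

0.5191 µg/mL

Amount reaching circulation = F × Dose = 0.76 × 734.0 = 557.8 mg
C₀ = F·Dose / Vd = 557.8 / 257 = 2.170 mg/L
k = ln2 / t½ = 0.693147 / 32.8 = 0.02113 h⁻¹
C = C₀ · e^(−k·t) = 2.170 × e^(−0.02113 × 67.7)
  = 2.170 × 0.2392 = 0.5191 mg/L
(0.5191 mg/L = 0.5191 µg/mL)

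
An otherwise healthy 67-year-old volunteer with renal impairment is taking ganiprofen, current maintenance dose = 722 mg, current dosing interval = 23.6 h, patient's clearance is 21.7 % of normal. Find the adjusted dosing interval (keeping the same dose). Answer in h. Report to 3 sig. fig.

109 h

To keep the same average steady-state level, dosing rate must scale with clearance.
CL ratio = 21.7 / 100 = 0.2170
New interval (same dose) = 23.6 / 0.2170 = 108.8 h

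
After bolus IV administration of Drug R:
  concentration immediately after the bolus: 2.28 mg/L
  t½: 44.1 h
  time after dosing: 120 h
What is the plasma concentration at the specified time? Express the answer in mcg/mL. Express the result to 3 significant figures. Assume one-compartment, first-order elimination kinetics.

0.346 mcg/mL

k = ln2 / t½ = 0.693147 / 44.1 = 0.01572 h⁻¹
C = C₀ · e^(−k·t) = 2.280 × e^(−0.01572 × 120)
  = 2.280 × 0.1516 = 0.3456 mg/L
(0.3456 mg/L = 0.3456 mcg/mL)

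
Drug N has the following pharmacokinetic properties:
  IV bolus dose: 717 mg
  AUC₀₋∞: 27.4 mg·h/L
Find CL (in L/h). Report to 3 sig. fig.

CL = Dose / AUC = 717 / 27.4 = 26.17 L/h

26.2 L/h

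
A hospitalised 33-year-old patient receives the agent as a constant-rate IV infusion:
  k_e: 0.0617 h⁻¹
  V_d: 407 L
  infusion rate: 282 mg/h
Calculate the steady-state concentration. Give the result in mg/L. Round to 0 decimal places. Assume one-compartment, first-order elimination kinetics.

11 mg/L

CL = k × Vd = 0.06170 × 407 = 25.11 L/h
At steady state Css = R₀ / CL = 282 / 25.11 = 11.23 mg/L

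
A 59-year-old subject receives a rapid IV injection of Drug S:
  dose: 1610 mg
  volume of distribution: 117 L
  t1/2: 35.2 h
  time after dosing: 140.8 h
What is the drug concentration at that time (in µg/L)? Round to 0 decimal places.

C₀ = Dose / Vd = 1610 / 117 = 13.76 mg/L
k = ln2 / t½ = 0.693147 / 35.2 = 0.01969 h⁻¹
t / t½ = 140.8 / 35.2 = 4 half-lives
C = C₀ × (1/2)^4 = 13.76 × 0.06250 = 0.8600 mg/L
Convert: 0.8600 mg/L × 1000 = 860.0 µg/L

860 µg/L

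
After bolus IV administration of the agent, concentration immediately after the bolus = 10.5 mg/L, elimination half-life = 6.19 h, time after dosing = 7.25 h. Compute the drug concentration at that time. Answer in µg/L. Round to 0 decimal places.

4662 µg/L

k = ln2 / t½ = 0.693147 / 6.19 = 0.1120 h⁻¹
C = C₀ · e^(−k·t) = 10.50 × e^(−0.1120 × 7.25)
  = 10.50 × 0.4440 = 4.662 mg/L
Convert: 4.662 mg/L × 1000 = 4662 µg/L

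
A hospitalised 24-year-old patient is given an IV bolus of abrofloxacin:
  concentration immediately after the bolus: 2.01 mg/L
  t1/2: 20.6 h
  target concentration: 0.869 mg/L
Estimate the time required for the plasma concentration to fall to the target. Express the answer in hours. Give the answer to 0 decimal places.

k = ln2 / t½ = 0.693147 / 20.6 = 0.03365 h⁻¹
t = ln(C₀ / C) / k = ln(2.010 / 0.869) / 0.03365
  = ln(2.313) / 0.03365 = 0.8385 / 0.03365 = 24.92 h

25 h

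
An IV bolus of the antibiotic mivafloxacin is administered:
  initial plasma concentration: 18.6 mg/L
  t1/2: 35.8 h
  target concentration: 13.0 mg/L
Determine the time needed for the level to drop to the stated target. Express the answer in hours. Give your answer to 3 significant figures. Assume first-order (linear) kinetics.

k = ln2 / t½ = 0.693147 / 35.8 = 0.01936 h⁻¹
t = ln(C₀ / C) / k = ln(18.60 / 13.0) / 0.01936
  = ln(1.431) / 0.01936 = 0.3584 / 0.01936 = 18.51 h

18.5 h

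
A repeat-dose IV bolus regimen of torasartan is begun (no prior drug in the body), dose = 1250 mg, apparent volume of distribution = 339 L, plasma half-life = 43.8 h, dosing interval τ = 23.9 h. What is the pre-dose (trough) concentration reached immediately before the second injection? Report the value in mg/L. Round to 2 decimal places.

2.53 mg/L

C₀ per dose = Dose / Vd = 1250 / 339 = 3.687 mg/L
k = ln2 / t½ = 0.693147 / 43.8 = 0.01583 h⁻¹
Fraction remaining after one interval: r = e^(−kτ) = e^(−0.01583 × 23.9) = 0.6850
Before dose 2, 1 dose has been given (aged 1τ).
C_trough = C₀ × r = 3.687 × 0.6850 = 2.526 mg/L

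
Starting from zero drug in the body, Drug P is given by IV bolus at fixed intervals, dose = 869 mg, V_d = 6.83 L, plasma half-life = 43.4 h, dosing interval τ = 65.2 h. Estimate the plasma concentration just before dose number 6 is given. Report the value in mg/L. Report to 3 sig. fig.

C₀ per dose = Dose / Vd = 869 / 6.83 = 127.2 mg/L
k = ln2 / t½ = 0.693147 / 43.4 = 0.01597 h⁻¹
Fraction remaining after one interval: r = e^(−kτ) = e^(−0.01597 × 65.2) = 0.3530
Before dose 6, 5 doses have been given (aged 1τ, 2τ, 3τ, 4τ, 5τ).
C_trough = C₀ × (r + r² + … + r^5) = C₀ × r(1−r^5)/(1−r)
        = 127.2 × 0.3530 × (1 − 0.005481) / (1 − 0.3530) = 69.02 mg/L

69.0 mg/L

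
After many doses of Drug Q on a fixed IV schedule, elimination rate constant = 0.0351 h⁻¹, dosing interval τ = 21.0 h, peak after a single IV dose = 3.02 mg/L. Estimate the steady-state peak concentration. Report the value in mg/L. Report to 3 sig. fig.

5.79 mg/L

e^(−kτ) = e^(−0.03510 × 21.0) = 0.4785
Accumulation ratio R = 1 / (1 − e^(−kτ)) = 1 / (1 − 0.4785) = 1.918
Steady-state peak = C₀ × R = 3.02 × 1.918 = 5.792 mg/L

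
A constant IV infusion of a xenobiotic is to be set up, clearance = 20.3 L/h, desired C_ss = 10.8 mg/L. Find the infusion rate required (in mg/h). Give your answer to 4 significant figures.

At steady state, infusion rate R₀ = Css × CL = 10.8 × 20.30 = 219.2 mg/h

219.2 mg/h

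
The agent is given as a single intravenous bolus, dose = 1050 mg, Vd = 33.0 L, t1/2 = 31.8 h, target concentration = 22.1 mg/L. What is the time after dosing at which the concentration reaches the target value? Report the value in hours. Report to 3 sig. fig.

C₀ = Dose / Vd = 1050 / 33.0 = 31.82 mg/L
k = ln2 / t½ = 0.693147 / 31.8 = 0.02180 h⁻¹
t = ln(C₀ / C) / k = ln(31.82 / 22.1) / 0.02180
  = ln(1.440) / 0.02180 = 0.3646 / 0.02180 = 16.72 h

16.7 h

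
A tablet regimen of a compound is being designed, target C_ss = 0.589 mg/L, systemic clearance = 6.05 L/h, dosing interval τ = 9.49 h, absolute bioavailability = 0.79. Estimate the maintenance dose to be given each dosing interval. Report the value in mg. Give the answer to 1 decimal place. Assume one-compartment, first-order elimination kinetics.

At steady state, F × (Dose/τ) = Css × CL.
Dose = Css × CL × τ / F = 0.589 × 6.050 × 9.49 / 0.79 = 42.81 mg

42.8 mg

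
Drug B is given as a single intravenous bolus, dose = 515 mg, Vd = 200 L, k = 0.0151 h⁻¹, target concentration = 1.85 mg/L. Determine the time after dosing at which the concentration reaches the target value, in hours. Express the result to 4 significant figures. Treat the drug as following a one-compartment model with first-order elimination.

21.90 h

C₀ = Dose / Vd = 515.0 / 200 = 2.575 mg/L
t = ln(C₀ / C) / k = ln(2.575 / 1.85) / 0.01510
  = ln(1.392) / 0.01510 = 0.3307 / 0.01510 = 21.90 h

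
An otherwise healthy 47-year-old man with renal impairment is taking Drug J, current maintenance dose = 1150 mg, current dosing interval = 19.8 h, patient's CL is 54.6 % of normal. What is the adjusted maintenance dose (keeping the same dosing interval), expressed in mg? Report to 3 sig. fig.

To keep the same average steady-state level, dosing rate must scale with clearance.
CL ratio = 54.6 / 100 = 0.5460
New dose (same interval) = 1150 × 0.5460 = 627.9 mg

628 mg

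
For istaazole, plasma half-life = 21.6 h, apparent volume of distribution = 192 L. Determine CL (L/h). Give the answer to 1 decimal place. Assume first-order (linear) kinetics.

k = ln2 / t½ = 0.693147 / 21.6 = 0.03209 h⁻¹
CL = k × Vd = 0.03209 × 192 = 6.161 L/h

6.2 L/h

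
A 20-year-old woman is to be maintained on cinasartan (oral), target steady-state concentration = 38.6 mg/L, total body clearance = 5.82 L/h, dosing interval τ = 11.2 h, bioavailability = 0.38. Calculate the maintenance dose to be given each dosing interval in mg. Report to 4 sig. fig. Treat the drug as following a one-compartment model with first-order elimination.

At steady state, F × (Dose/τ) = Css × CL.
Dose = Css × CL × τ / F = 38.6 × 5.820 × 11.2 / 0.38 = 6621 mg

6621 mg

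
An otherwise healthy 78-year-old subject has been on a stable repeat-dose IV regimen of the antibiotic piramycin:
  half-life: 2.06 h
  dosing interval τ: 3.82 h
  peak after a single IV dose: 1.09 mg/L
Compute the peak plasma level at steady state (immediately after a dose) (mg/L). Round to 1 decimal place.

k = ln2 / t½ = 0.693147 / 2.06 = 0.3365 h⁻¹
e^(−kτ) = e^(−0.3365 × 3.82) = 0.2765
Accumulation ratio R = 1 / (1 − e^(−kτ)) = 1 / (1 − 0.2765) = 1.382
Steady-state peak = C₀ × R = 1.09 × 1.382 = 1.506 mg/L

1.5 mg/L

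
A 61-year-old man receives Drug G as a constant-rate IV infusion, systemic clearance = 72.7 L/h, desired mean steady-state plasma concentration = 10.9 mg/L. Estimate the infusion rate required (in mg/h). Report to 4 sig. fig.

At steady state, infusion rate R₀ = Css × CL = 10.9 × 72.70 = 792.4 mg/h

792.4 mg/h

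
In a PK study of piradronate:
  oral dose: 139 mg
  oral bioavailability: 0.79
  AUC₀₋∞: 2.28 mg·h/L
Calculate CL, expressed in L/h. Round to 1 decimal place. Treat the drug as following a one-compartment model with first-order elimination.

CL = F·Dose / AUC = 0.79 × 139 / 2.28 = 48.16 L/h

48.2 L/h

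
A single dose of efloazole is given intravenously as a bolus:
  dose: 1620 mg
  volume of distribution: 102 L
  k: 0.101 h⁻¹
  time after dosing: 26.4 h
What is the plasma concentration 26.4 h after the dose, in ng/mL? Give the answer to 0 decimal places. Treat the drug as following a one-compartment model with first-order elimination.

1104 ng/mL

C₀ = Dose / Vd = 1620 / 102 = 15.88 mg/L
C = C₀ · e^(−k·t) = 15.88 × e^(−0.1010 × 26.4)
  = 15.88 × 0.06950 = 1.104 mg/L
Convert: 1.104 mg/L × 1000 = 1104 ng/mL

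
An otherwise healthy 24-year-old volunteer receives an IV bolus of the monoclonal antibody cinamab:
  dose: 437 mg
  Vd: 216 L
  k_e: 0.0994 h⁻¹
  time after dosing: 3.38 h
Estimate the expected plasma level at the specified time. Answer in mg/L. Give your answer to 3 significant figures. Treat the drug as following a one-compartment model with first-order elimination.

1.45 mg/L

C₀ = Dose / Vd = 437.0 / 216 = 2.023 mg/L
C = C₀ · e^(−k·t) = 2.023 × e^(−0.09940 × 3.38)
  = 2.023 × 0.7146 = 1.446 mg/L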